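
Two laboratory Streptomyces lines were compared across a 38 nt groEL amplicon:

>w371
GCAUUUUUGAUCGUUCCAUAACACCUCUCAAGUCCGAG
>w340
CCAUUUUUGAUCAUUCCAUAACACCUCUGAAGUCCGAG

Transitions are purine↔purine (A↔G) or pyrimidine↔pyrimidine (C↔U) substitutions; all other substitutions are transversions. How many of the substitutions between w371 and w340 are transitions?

1

The sequences differ at positions 1 (G/C, transversion), 13 (G/A, transition), 29 (C/G, transversion).
Of the 3 differences, 1 transition and 2 transversions, so the answer is 1.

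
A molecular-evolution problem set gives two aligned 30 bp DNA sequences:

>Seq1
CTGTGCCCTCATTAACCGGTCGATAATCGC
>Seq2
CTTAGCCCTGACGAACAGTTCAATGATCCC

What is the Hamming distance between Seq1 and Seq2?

10

Differing sites — 3:G/T; 4:T/A; 10:C/G; 12:T/C; 13:T/G; 17:C/A; 19:G/T; 22:G/A; 25:A/G; 29:G/C.
That gives 10 mismatches out of 30 aligned sites, so the Hamming distance is 10.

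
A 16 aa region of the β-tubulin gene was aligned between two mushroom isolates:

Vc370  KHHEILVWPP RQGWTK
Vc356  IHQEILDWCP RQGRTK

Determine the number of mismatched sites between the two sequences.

5

Mismatches occur at site 1 (K→I), site 3 (H→Q), site 7 (V→D), site 9 (P→C), site 14 (W→R).
That gives 5 mismatches out of 16 aligned sites, so the Hamming distance is 5.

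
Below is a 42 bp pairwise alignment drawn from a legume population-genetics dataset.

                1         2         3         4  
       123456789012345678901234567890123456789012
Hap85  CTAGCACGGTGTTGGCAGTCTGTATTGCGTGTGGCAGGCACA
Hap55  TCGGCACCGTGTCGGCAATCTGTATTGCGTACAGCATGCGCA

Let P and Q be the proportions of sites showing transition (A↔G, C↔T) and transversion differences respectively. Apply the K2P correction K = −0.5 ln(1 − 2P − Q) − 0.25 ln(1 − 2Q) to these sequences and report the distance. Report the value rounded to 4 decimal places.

The sequences differ at positions 1 (C/T, transition), 2 (T/C, transition), 3 (A/G, transition), 8 (G/C, transversion), 13 (T/C, transition), 18 (G/A, transition), 31 (G/A, transition), 32 (T/C, transition), 33 (G/A, transition), 37 (G/T, transversion), 40 (A/G, transition).
Of the 11 differences, 9 transitions and 2 transversions over 42 sites: P = 9/42 = 0.214286, Q = 2/42 = 0.047619.
d = −0.5·ln(0.523809) − 0.25·ln(0.904762) = −0.5·(-0.646628) − 0.25·(-0.100083) = 0.3483.

0.3483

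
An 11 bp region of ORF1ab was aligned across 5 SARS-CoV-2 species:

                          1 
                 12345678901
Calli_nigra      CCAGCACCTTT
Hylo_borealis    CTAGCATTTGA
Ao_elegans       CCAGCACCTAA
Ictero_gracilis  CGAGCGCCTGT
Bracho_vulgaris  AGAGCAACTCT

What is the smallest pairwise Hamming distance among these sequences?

2

Pairwise Hamming distances:
  Calli_nigra vs Hylo_borealis: 5
  Calli_nigra vs Ao_elegans: 2
  Calli_nigra vs Ictero_gracilis: 3
  Calli_nigra vs Bracho_vulgaris: 4
  Hylo_borealis vs Ao_elegans: 4
  Hylo_borealis vs Ictero_gracilis: 5
  Hylo_borealis vs Bracho_vulgaris: 6
  Ao_elegans vs Ictero_gracilis: 4
  Ao_elegans vs Bracho_vulgaris: 5
  Ictero_gracilis vs Bracho_vulgaris: 4
The smallest is 2, between Calli_nigra and Ao_elegans.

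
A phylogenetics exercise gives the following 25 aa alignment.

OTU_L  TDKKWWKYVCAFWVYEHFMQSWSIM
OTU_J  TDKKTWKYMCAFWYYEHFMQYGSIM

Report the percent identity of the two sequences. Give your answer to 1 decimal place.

80.0%

Differing sites — 5:W/T; 9:V/M; 14:V/Y; 21:S/Y; 22:W/G.
20 of the 25 sites match, so the percent identity is 20/25 × 100 = 80.0%.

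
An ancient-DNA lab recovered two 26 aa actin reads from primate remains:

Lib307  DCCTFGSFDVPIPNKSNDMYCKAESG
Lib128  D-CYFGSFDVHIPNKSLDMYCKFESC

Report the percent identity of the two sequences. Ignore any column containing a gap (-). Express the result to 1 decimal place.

Excluding the 1 gap column leaves 25 comparable sites.
The sequences differ at positions 4 (T/Y), 11 (P/H), 17 (N/L), 23 (A/F), 26 (G/C).
20 of the 25 comparable sites match, so the percent identity is 20/25 × 100 = 80.0%.

80.0%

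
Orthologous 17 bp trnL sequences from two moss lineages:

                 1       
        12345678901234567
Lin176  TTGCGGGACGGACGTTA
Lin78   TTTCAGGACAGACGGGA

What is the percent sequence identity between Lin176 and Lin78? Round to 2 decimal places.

Differing sites — 3:G/T; 5:G/A; 10:G/A; 15:T/G; 16:T/G.
12 of the 17 sites match, so the percent identity is 12/17 × 100 = 70.59%.

70.59%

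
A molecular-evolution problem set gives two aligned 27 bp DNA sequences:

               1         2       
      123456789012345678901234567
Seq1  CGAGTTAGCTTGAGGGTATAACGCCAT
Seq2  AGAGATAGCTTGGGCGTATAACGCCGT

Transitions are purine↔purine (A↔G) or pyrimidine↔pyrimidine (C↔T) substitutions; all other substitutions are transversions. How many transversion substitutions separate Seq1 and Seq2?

3

The sequences differ at positions 1 (C/A, transversion), 5 (T/A, transversion), 13 (A/G, transition), 15 (G/C, transversion), 26 (A/G, transition).
Of the 5 differences, 2 transitions and 3 transversions, so the answer is 3.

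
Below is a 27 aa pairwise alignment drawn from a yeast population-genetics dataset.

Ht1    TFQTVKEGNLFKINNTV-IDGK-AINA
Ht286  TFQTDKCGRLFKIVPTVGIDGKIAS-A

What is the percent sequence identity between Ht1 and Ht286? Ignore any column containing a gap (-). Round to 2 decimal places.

75.00%

Excluding the 3 gap columns leaves 24 comparable sites.
Differing sites — 5:V/D; 7:E/C; 9:N/R; 14:N/V; 15:N/P; 25:I/S.
18 of the 24 comparable sites match, so the percent identity is 18/24 × 100 = 75.00%.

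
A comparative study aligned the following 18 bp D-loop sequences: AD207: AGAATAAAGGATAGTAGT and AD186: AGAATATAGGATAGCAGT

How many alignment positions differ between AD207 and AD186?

Mismatches occur at site 7 (A/T), site 15 (T/C).
That gives 2 mismatches out of 18 aligned sites, so the Hamming distance is 2.

2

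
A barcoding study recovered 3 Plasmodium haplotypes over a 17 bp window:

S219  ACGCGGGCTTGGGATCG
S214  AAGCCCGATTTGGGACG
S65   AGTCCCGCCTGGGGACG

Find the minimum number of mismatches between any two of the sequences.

5

Pairwise Hamming distances:
  S219 vs S214: 7
  S219 vs S65: 7
  S214 vs S65: 5
The smallest is 5, between S214 and S65.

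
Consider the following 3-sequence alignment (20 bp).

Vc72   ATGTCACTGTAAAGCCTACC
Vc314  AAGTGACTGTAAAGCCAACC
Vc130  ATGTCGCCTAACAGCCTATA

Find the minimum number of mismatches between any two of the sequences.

Pairwise Hamming distances:
  Vc72 vs Vc314: 3
  Vc72 vs Vc130: 7
  Vc314 vs Vc130: 10
The smallest is 3, between Vc72 and Vc314.

3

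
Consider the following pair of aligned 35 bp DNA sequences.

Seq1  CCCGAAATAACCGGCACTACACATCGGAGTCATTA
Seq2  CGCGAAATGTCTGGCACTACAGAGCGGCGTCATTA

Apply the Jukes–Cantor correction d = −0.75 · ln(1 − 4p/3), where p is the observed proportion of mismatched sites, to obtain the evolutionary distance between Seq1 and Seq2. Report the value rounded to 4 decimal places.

0.2326

The sequences differ at positions 2 (C/G), 9 (A/G), 10 (A/T), 12 (C/T), 22 (C/G), 24 (T/G), 28 (A/C).
p = 7/35 = 0.200000.
d = −0.75 · ln(1 − (4/3)·0.200000) = −0.75 · ln(0.733333) = −0.75 · (-0.310155) = 0.2326.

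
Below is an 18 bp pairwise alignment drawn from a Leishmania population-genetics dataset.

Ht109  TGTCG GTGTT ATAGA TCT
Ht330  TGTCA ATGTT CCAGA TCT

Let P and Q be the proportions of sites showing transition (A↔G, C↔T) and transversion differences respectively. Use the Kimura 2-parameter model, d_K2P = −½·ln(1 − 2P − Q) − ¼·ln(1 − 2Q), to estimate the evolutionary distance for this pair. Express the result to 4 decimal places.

0.2757

Mismatches occur at site 5 (G↔A, transition), site 6 (G↔A, transition), site 11 (A↔C, transversion), site 12 (T↔C, transition).
Of the 4 differences, 3 transitions and 1 transversion over 18 sites: P = 3/18 = 0.166667, Q = 1/18 = 0.055556.
d = −0.5·ln(0.611110) − 0.25·ln(0.888888) = −0.5·(-0.492478) − 0.25·(-0.117784) = 0.2757.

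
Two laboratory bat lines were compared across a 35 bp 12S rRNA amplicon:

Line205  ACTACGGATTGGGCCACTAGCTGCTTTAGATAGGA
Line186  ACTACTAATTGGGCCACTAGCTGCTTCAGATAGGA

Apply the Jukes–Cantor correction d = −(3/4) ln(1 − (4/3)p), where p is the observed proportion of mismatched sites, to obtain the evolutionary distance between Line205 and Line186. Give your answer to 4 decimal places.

0.0910

The sequences differ at positions 6 (G/T), 7 (G/A), 27 (T/C).
p = 3/35 = 0.085714.
d = −0.75 · ln(1 − (4/3)·0.085714) = −0.75 · ln(0.885715) = −0.75 · (-0.121360) = 0.0910.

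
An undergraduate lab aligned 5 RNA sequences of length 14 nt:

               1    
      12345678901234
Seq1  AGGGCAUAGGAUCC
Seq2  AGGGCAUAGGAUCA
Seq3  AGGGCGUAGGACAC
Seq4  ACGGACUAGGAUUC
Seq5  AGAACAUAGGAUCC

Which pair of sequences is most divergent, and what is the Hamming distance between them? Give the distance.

Pairwise Hamming distances:
  Seq1 vs Seq2: 1
  Seq1 vs Seq3: 3
  Seq1 vs Seq4: 4
  Seq1 vs Seq5: 2
  Seq2 vs Seq3: 4
  Seq2 vs Seq4: 5
  Seq2 vs Seq5: 3
  Seq3 vs Seq4: 5
  Seq3 vs Seq5: 5
  Seq4 vs Seq5: 6
The largest is 6, between Seq4 and Seq5.

6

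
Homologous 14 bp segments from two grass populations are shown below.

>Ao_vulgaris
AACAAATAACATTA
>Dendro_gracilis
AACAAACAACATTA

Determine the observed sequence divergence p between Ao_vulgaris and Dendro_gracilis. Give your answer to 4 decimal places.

The sequences differ at position 7 (T/C).
There are 1 differences over 14 sites, so p = 1/14 = 0.0714.

0.0714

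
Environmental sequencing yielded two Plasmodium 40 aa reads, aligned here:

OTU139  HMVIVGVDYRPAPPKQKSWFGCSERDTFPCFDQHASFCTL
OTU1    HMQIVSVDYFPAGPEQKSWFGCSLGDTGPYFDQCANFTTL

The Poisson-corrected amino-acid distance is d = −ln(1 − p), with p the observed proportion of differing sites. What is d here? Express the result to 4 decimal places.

Mismatches occur at site 3 (V→Q), site 6 (G→S), site 10 (R→F), site 13 (P→G), site 15 (K→E), site 24 (E→L), site 25 (R→G), site 28 (F→G), site 30 (C→Y), site 34 (H→C), site 36 (S→N), site 38 (C→T).
p = 12/40 = 0.300000.
d = −ln(1 − 0.300000) = −ln(0.700000) = 0.3567.

0.3567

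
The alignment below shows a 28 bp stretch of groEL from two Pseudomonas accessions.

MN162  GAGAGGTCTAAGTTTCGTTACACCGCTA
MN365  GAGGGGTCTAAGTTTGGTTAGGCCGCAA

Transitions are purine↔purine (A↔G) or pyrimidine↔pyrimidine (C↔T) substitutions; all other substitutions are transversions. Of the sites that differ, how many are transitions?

2

Differing sites — 4:A/G (Ti); 16:C/G (Tv); 21:C/G (Tv); 22:A/G (Ti); 27:T/A (Tv).
Of the 5 differences, 2 transitions and 3 transversions, so the answer is 2.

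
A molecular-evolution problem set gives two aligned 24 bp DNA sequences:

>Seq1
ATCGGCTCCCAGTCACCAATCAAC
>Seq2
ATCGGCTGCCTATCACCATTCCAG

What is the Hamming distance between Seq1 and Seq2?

The sequences differ at positions 8 (C/G), 11 (A/T), 12 (G/A), 19 (A/T), 22 (A/C), 24 (C/G).
That gives 6 mismatches out of 24 aligned sites, so the Hamming distance is 6.

6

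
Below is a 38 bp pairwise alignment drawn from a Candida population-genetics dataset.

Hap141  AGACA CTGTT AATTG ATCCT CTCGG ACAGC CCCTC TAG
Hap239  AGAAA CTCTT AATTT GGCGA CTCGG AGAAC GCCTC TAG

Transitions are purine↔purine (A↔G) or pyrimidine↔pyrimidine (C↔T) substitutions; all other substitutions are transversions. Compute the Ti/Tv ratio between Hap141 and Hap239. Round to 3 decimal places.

0.250

Mismatches occur at site 4 (C→A, transversion), site 8 (G→C, transversion), site 15 (G→T, transversion), site 16 (A→G, transition), site 17 (T→G, transversion), site 19 (C→G, transversion), site 20 (T→A, transversion), site 27 (C→G, transversion), site 29 (G→A, transition), site 31 (C→G, transversion).
Of the 10 differences, 2 transitions and 8 transversions, so Ti/Tv = 2/8 = 0.250.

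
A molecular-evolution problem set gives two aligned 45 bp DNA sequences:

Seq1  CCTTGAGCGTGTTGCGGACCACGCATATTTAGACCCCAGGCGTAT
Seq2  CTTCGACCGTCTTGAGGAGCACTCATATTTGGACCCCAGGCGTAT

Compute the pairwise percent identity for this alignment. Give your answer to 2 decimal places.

Mismatches occur at site 2 (C→T), site 4 (T→C), site 7 (G→C), site 11 (G→C), site 15 (C→A), site 19 (C→G), site 23 (G→T), site 31 (A→G).
37 of the 45 sites match, so the percent identity is 37/45 × 100 = 82.22%.

82.22%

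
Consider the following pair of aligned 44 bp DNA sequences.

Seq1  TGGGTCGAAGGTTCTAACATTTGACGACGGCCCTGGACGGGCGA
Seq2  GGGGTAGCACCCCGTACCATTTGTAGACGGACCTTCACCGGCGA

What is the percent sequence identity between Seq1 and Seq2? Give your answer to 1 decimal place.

65.9%

Differing sites — 1:T/G; 6:C/A; 8:A/C; 10:G/C; 11:G/C; 12:T/C; 13:T/C; 14:C/G; 17:A/C; 24:A/T; 25:C/A; 31:C/A; 35:G/T; 36:G/C; 39:G/C.
29 of the 44 sites match, so the percent identity is 29/44 × 100 = 65.9%.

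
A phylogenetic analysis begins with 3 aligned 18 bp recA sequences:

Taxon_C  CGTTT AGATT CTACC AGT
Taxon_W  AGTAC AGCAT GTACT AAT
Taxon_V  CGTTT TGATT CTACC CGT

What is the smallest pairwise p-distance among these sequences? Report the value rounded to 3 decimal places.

Pairwise Hamming distances:
  Taxon_C vs Taxon_W: 8
  Taxon_C vs Taxon_V: 2
  Taxon_W vs Taxon_V: 10
The smallest is 2 mismatches, between Taxon_C and Taxon_V; p = 2/18 = 0.111.

0.111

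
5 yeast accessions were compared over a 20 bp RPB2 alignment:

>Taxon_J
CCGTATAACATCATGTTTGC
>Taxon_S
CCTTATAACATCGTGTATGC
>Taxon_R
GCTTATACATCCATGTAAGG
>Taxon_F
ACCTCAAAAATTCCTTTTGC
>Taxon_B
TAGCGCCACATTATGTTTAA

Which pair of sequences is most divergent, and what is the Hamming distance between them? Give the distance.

16

Pairwise Hamming distances:
  Taxon_J vs Taxon_S: 3
  Taxon_J vs Taxon_R: 9
  Taxon_J vs Taxon_F: 9
  Taxon_J vs Taxon_B: 9
  Taxon_S vs Taxon_R: 8
  Taxon_S vs Taxon_F: 10
  Taxon_S vs Taxon_B: 12
  Taxon_R vs Taxon_F: 14
  Taxon_R vs Taxon_B: 16
  Taxon_F vs Taxon_B: 13
The largest is 16, between Taxon_R and Taxon_B.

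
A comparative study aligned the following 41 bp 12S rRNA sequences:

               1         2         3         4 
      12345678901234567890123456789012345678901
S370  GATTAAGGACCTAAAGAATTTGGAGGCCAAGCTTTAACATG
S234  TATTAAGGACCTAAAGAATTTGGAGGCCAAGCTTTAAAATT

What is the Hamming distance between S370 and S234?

3

Differing sites — 1:G/T; 38:C/A; 41:G/T.
That gives 3 mismatches out of 41 aligned sites, so the Hamming distance is 3.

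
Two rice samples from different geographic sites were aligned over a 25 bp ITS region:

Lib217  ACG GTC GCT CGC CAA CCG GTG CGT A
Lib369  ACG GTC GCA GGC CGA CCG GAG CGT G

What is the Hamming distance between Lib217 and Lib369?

5

Mismatches occur at site 9 (T→A), site 10 (C→G), site 14 (A→G), site 20 (T→A), site 25 (A→G).
That gives 5 mismatches out of 25 aligned sites, so the Hamming distance is 5.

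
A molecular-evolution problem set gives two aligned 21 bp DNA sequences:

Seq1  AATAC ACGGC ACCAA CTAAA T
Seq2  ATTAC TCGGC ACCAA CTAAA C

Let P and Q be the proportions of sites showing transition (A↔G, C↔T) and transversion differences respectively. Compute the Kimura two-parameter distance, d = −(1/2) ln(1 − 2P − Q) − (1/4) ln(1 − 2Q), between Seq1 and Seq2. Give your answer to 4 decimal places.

Mismatches occur at site 2 (A↔T, transversion), site 6 (A↔T, transversion), site 21 (T↔C, transition).
Of the 3 differences, 1 transition and 2 transversions over 21 sites: P = 1/21 = 0.047619, Q = 2/21 = 0.095238.
d = −0.5·ln(0.809524) − 0.25·ln(0.809524) = −0.5·(-0.211309) − 0.25·(-0.211309) = 0.1585.

0.1585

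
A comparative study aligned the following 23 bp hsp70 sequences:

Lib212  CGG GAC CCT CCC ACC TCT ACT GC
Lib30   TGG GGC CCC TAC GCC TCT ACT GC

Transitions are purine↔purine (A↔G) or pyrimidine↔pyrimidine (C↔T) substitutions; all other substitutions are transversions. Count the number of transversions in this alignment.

Mismatches occur at site 1 (C↔T, transition), site 5 (A↔G, transition), site 9 (T↔C, transition), site 10 (C↔T, transition), site 11 (C↔A, transversion), site 13 (A↔G, transition).
Of the 6 differences, 5 transitions and 1 transversion, so the answer is 1.

1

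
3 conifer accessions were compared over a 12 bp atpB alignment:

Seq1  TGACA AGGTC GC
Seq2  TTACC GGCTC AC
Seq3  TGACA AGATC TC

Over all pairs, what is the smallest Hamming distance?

Pairwise Hamming distances:
  Seq1 vs Seq2: 5
  Seq1 vs Seq3: 2
  Seq2 vs Seq3: 5
The smallest is 2, between Seq1 and Seq3.

2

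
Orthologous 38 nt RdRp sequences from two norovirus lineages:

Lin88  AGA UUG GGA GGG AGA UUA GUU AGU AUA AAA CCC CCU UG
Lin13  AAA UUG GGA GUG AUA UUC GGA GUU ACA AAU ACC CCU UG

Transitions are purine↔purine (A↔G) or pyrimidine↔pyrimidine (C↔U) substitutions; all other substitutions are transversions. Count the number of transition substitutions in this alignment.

Mismatches occur at site 2 (G↔A, transition), site 11 (G↔U, transversion), site 14 (G↔U, transversion), site 18 (A↔C, transversion), site 20 (U↔G, transversion), site 21 (U↔A, transversion), site 22 (A↔G, transition), site 23 (G↔U, transversion), site 26 (U↔C, transition), site 30 (A↔U, transversion), site 31 (C↔A, transversion).
Of the 11 differences, 3 transitions and 8 transversions, so the answer is 3.

3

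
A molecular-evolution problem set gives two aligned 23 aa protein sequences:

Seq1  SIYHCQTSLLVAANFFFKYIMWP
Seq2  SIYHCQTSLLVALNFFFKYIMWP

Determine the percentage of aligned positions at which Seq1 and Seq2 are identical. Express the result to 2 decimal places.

95.65%

The sequences differ at position 13 (A/L).
22 of the 23 sites match, so the percent identity is 22/23 × 100 = 95.65%.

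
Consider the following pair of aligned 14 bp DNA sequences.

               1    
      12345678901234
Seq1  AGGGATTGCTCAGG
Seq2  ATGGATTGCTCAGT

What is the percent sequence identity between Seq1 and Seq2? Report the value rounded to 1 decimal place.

85.7%

Mismatches occur at site 2 (G/T), site 14 (G/T).
12 of the 14 sites match, so the percent identity is 12/14 × 100 = 85.7%.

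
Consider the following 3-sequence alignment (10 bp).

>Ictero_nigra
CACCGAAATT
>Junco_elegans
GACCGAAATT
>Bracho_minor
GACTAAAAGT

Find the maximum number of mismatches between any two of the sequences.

4

Pairwise Hamming distances:
  Ictero_nigra vs Junco_elegans: 1
  Ictero_nigra vs Bracho_minor: 4
  Junco_elegans vs Bracho_minor: 3
The largest is 4, between Ictero_nigra and Bracho_minor.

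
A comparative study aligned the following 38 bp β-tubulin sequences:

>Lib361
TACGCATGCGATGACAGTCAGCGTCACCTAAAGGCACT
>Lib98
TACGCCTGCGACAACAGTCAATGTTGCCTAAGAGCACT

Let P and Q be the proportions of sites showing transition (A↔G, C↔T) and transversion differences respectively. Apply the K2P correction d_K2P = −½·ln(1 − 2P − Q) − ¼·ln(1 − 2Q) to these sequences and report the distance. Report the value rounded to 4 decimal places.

0.3100

Mismatches occur at site 6 (A→C, transversion), site 12 (T→C, transition), site 13 (G→A, transition), site 21 (G→A, transition), site 22 (C→T, transition), site 25 (C→T, transition), site 26 (A→G, transition), site 32 (A→G, transition), site 33 (G→A, transition).
Of the 9 differences, 8 transitions and 1 transversion over 38 sites: P = 8/38 = 0.210526, Q = 1/38 = 0.026316.
d = −0.5·ln(0.552632) − 0.25·ln(0.947368) = −0.5·(-0.593063) − 0.25·(-0.054068) = 0.3100.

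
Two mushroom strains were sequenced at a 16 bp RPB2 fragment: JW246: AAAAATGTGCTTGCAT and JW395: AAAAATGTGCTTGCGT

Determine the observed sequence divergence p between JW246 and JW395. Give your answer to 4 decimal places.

Differing sites — 15:A/G.
There are 1 differences over 16 sites, so p = 1/16 = 0.0625.

0.0625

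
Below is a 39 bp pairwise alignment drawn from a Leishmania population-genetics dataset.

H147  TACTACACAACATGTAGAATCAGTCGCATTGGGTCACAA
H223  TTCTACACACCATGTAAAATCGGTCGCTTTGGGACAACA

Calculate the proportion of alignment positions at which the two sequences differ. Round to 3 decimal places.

Differing sites — 2:A/T; 10:A/C; 17:G/A; 22:A/G; 28:A/T; 34:T/A; 37:C/A; 38:A/C.
There are 8 differences over 39 sites, so p = 8/39 = 0.205.

0.205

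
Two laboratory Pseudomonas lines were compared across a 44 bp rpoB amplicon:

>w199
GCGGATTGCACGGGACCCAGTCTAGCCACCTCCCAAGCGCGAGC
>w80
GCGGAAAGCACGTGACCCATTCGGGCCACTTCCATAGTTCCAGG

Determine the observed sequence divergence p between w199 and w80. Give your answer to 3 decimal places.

0.295

Mismatches occur at site 6 (T↔A), site 7 (T↔A), site 13 (G↔T), site 20 (G↔T), site 23 (T↔G), site 24 (A↔G), site 30 (C↔T), site 34 (C↔A), site 35 (A↔T), site 38 (C↔T), site 39 (G↔T), site 41 (G↔C), site 44 (C↔G).
There are 13 differences over 44 sites, so p = 13/44 = 0.295.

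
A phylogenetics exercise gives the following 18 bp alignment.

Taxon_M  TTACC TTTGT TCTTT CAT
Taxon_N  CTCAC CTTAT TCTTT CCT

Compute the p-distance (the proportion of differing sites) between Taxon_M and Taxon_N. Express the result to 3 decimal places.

0.333

The sequences differ at positions 1 (T/C), 3 (A/C), 4 (C/A), 6 (T/C), 9 (G/A), 17 (A/C).
There are 6 differences over 18 sites, so p = 6/18 = 0.333.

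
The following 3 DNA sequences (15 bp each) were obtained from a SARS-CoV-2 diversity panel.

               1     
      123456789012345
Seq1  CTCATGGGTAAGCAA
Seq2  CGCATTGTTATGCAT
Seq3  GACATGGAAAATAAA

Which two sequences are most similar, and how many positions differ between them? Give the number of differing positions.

5

Pairwise Hamming distances:
  Seq1 vs Seq2: 5
  Seq1 vs Seq3: 6
  Seq2 vs Seq3: 9
The smallest is 5, between Seq1 and Seq2.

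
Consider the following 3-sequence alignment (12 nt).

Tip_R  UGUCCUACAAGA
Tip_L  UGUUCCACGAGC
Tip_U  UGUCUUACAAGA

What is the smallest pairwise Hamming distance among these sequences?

Pairwise Hamming distances:
  Tip_R vs Tip_L: 4
  Tip_R vs Tip_U: 1
  Tip_L vs Tip_U: 5
The smallest is 1, between Tip_R and Tip_U.

1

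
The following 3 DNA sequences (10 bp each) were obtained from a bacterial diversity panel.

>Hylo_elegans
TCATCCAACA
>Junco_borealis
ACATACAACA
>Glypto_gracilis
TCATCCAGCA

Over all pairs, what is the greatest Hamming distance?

Pairwise Hamming distances:
  Hylo_elegans vs Junco_borealis: 2
  Hylo_elegans vs Glypto_gracilis: 1
  Junco_borealis vs Glypto_gracilis: 3
The largest is 3, between Junco_borealis and Glypto_gracilis.

3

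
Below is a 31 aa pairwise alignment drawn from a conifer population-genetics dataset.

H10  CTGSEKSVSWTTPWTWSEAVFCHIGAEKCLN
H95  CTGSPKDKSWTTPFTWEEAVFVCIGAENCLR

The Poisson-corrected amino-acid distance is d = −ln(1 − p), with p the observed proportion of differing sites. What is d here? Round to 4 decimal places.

0.3429

Differing sites — 5:E/P; 7:S/D; 8:V/K; 14:W/F; 17:S/E; 22:C/V; 23:H/C; 28:K/N; 31:N/R.
p = 9/31 = 0.290323.
d = −ln(1 − 0.290323) = −ln(0.709677) = 0.3429.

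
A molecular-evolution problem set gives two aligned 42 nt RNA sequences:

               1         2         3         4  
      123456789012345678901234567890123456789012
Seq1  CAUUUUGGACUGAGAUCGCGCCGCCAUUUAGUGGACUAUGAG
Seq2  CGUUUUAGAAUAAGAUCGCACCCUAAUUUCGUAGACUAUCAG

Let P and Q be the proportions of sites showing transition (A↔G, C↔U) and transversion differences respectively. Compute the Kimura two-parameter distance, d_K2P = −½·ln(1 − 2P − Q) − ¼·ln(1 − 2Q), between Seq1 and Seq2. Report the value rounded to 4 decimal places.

Mismatches occur at site 2 (A/G, transition), site 7 (G/A, transition), site 10 (C/A, transversion), site 12 (G/A, transition), site 20 (G/A, transition), site 23 (G/C, transversion), site 24 (C/U, transition), site 25 (C/A, transversion), site 30 (A/C, transversion), site 33 (G/A, transition), site 40 (G/C, transversion).
Of the 11 differences, 6 transitions and 5 transversions over 42 sites: P = 6/42 = 0.142857, Q = 5/42 = 0.119048.
d = −0.5·ln(0.595238) − 0.25·ln(0.761904) = −0.5·(-0.518794) − 0.25·(-0.271935) = 0.3274.

0.3274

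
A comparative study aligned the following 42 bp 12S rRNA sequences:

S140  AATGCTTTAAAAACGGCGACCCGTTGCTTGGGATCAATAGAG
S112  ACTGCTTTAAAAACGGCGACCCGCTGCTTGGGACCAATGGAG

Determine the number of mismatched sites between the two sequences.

4

The sequences differ at positions 2 (A/C), 24 (T/C), 34 (T/C), 39 (A/G).
That gives 4 mismatches out of 42 aligned sites, so the Hamming distance is 4.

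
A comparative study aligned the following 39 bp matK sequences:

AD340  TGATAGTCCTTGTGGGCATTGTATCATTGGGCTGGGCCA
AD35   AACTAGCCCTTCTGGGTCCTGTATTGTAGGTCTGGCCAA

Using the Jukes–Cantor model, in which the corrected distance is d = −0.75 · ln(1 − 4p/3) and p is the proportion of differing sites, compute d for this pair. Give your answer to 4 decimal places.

0.4885

The sequences differ at positions 1 (T/A), 2 (G/A), 3 (A/C), 7 (T/C), 12 (G/C), 17 (C/T), 18 (A/C), 19 (T/C), 25 (C/T), 26 (A/G), 28 (T/A), 31 (G/T), 36 (G/C), 38 (C/A).
p = 14/39 = 0.358974.
d = −0.75 · ln(1 − (4/3)·0.358974) = −0.75 · ln(0.521368) = −0.75 · (-0.651299) = 0.4885.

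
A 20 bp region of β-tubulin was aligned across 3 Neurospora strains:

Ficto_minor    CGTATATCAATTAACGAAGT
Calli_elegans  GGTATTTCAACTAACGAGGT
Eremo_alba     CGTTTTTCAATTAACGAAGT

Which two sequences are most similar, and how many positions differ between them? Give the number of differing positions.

2

Pairwise Hamming distances:
  Ficto_minor vs Calli_elegans: 4
  Ficto_minor vs Eremo_alba: 2
  Calli_elegans vs Eremo_alba: 4
The smallest is 2, between Ficto_minor and Eremo_alba.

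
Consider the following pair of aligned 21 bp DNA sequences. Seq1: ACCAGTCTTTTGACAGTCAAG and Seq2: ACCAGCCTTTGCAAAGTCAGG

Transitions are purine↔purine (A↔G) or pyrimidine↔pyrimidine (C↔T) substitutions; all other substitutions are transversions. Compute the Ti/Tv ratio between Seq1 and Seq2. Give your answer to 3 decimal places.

0.667

The sequences differ at positions 6 (T/C, transition), 11 (T/G, transversion), 12 (G/C, transversion), 14 (C/A, transversion), 20 (A/G, transition).
Of the 5 differences, 2 transitions and 3 transversions, so Ti/Tv = 2/3 = 0.667.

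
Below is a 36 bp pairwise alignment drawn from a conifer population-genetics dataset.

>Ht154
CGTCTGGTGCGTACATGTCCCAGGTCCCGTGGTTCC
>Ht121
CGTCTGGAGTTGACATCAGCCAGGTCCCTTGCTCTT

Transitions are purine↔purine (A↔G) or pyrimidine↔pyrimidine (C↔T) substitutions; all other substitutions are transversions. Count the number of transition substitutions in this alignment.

4

Mismatches occur at site 8 (T/A, transversion), site 10 (C/T, transition), site 11 (G/T, transversion), site 12 (T/G, transversion), site 17 (G/C, transversion), site 18 (T/A, transversion), site 19 (C/G, transversion), site 29 (G/T, transversion), site 32 (G/C, transversion), site 34 (T/C, transition), site 35 (C/T, transition), site 36 (C/T, transition).
Of the 12 differences, 4 transitions and 8 transversions, so the answer is 4.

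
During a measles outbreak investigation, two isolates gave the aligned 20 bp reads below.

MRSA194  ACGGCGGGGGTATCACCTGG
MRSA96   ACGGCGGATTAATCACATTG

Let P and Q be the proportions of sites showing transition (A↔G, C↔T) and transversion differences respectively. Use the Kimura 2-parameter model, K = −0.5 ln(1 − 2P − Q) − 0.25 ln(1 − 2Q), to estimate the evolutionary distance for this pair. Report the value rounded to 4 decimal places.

0.3887

The sequences differ at positions 8 (G/A, transition), 9 (G/T, transversion), 10 (G/T, transversion), 11 (T/A, transversion), 17 (C/A, transversion), 19 (G/T, transversion).
Of the 6 differences, 1 transition and 5 transversions over 20 sites: P = 1/20 = 0.050000, Q = 5/20 = 0.250000.
d = −0.5·ln(0.650000) − 0.25·ln(0.500000) = −0.5·(-0.430783) − 0.25·(-0.693147) = 0.3887.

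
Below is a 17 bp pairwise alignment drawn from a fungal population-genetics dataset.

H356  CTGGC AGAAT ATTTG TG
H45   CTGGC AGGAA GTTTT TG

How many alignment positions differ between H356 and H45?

4

Differing sites — 8:A/G; 10:T/A; 11:A/G; 15:G/T.
That gives 4 mismatches out of 17 aligned sites, so the Hamming distance is 4.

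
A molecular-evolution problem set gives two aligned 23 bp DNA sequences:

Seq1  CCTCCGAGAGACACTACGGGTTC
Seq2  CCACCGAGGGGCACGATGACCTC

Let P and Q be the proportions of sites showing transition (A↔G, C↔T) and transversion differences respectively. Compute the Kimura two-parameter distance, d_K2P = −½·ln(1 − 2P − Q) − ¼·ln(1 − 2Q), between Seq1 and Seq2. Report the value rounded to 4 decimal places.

0.4920

Differing sites — 3:T/A (Tv); 9:A/G (Ti); 11:A/G (Ti); 15:T/G (Tv); 17:C/T (Ti); 19:G/A (Ti); 20:G/C (Tv); 21:T/C (Ti).
Of the 8 differences, 5 transitions and 3 transversions over 23 sites: P = 5/23 = 0.217391, Q = 3/23 = 0.130435.
d = −0.5·ln(0.434783) − 0.25·ln(0.739130) = −0.5·(-0.832908) − 0.25·(-0.302281) = 0.4920.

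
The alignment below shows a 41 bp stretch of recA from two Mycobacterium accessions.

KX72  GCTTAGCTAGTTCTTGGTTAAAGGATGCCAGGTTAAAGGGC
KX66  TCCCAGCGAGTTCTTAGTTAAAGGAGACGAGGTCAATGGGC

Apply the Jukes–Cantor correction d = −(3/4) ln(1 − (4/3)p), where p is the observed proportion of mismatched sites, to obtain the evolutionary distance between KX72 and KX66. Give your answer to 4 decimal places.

0.2950

Differing sites — 1:G/T; 3:T/C; 4:T/C; 8:T/G; 16:G/A; 26:T/G; 27:G/A; 29:C/G; 34:T/C; 37:A/T.
p = 10/41 = 0.243902.
d = −0.75 · ln(1 − (4/3)·0.243902) = −0.75 · ln(0.674797) = −0.75 · (-0.393343) = 0.2950.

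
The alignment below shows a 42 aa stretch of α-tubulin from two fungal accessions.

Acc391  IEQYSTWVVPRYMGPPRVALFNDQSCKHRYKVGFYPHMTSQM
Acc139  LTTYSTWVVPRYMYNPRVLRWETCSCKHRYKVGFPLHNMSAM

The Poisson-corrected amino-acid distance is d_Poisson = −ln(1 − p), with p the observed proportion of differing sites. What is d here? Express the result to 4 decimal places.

Differing sites — 1:I/L; 2:E/T; 3:Q/T; 14:G/Y; 15:P/N; 19:A/L; 20:L/R; 21:F/W; 22:N/E; 23:D/T; 24:Q/C; 35:Y/P; 36:P/L; 38:M/N; 39:T/M; 41:Q/A.
p = 16/42 = 0.380952.
d = −ln(1 − 0.380952) = −ln(0.619048) = 0.4796.

0.4796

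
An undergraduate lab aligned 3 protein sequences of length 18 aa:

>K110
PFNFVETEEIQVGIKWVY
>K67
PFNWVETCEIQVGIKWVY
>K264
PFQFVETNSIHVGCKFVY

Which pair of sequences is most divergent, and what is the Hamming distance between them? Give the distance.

Pairwise Hamming distances:
  K110 vs K67: 2
  K110 vs K264: 6
  K67 vs K264: 7
The largest is 7, between K67 and K264.

7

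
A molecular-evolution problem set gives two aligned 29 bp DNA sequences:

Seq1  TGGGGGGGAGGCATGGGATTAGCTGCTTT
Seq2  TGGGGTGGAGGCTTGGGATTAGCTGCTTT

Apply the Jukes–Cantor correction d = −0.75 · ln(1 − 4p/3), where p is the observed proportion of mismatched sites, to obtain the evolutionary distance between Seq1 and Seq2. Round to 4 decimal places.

0.0723

Differing sites — 6:G/T; 13:A/T.
p = 2/29 = 0.068966.
d = −0.75 · ln(1 − (4/3)·0.068966) = −0.75 · ln(0.908045) = −0.75 · (-0.096461) = 0.0723.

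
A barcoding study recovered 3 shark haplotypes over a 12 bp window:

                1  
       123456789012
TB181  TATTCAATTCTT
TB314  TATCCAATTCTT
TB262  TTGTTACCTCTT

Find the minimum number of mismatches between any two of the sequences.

Pairwise Hamming distances:
  TB181 vs TB314: 1
  TB181 vs TB262: 5
  TB314 vs TB262: 6
The smallest is 1, between TB181 and TB314.

1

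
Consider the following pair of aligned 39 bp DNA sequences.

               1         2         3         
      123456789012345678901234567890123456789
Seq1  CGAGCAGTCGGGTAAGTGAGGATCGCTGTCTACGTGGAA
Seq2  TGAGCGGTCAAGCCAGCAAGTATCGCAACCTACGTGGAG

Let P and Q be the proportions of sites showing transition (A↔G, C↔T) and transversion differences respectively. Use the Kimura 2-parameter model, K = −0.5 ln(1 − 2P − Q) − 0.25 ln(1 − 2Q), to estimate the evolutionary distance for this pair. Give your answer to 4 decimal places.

The sequences differ at positions 1 (C/T, transition), 6 (A/G, transition), 10 (G/A, transition), 11 (G/A, transition), 13 (T/C, transition), 14 (A/C, transversion), 17 (T/C, transition), 18 (G/A, transition), 21 (G/T, transversion), 27 (T/A, transversion), 28 (G/A, transition), 29 (T/C, transition), 39 (A/G, transition).
Of the 13 differences, 10 transitions and 3 transversions over 39 sites: P = 10/39 = 0.256410, Q = 3/39 = 0.076923.
d = −0.5·ln(0.410257) − 0.25·ln(0.846154) = −0.5·(-0.890971) − 0.25·(-0.167054) = 0.4872.

0.4872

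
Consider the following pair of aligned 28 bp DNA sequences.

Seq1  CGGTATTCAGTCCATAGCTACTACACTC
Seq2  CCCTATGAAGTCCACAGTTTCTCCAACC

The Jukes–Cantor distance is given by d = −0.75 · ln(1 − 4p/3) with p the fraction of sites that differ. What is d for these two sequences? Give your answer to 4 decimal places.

0.4850

Differing sites — 2:G/C; 3:G/C; 7:T/G; 8:C/A; 15:T/C; 18:C/T; 20:A/T; 23:A/C; 26:C/A; 27:T/C.
p = 10/28 = 0.357143.
d = −0.75 · ln(1 − (4/3)·0.357143) = −0.75 · ln(0.523809) = −0.75 · (-0.646628) = 0.4850.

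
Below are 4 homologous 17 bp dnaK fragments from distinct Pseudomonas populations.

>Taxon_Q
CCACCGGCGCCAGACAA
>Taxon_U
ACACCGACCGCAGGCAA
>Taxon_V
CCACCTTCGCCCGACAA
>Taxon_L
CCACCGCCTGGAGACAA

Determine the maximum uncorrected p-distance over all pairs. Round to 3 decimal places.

0.412

Pairwise Hamming distances:
  Taxon_Q vs Taxon_U: 5
  Taxon_Q vs Taxon_V: 3
  Taxon_Q vs Taxon_L: 4
  Taxon_U vs Taxon_V: 7
  Taxon_U vs Taxon_L: 5
  Taxon_V vs Taxon_L: 6
The largest is 7 mismatches, between Taxon_U and Taxon_V; p = 7/17 = 0.412.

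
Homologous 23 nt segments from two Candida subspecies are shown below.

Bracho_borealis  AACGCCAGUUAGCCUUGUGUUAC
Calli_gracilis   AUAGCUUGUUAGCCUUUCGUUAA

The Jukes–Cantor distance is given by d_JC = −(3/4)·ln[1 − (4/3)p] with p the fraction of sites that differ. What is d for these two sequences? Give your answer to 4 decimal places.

The sequences differ at positions 2 (A/U), 3 (C/A), 6 (C/U), 7 (A/U), 17 (G/U), 18 (U/C), 23 (C/A).
p = 7/23 = 0.304348.
d = −0.75 · ln(1 − (4/3)·0.304348) = −0.75 · ln(0.594203) = −0.75 · (-0.520534) = 0.3904.

0.3904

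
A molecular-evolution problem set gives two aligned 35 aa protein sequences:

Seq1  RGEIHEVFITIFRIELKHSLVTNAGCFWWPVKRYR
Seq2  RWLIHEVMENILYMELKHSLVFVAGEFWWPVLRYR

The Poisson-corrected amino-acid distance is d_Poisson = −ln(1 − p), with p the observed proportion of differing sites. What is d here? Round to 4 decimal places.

Differing sites — 2:G/W; 3:E/L; 8:F/M; 9:I/E; 10:T/N; 12:F/L; 13:R/Y; 14:I/M; 22:T/F; 23:N/V; 26:C/E; 32:K/L.
p = 12/35 = 0.342857.
d = −ln(1 − 0.342857) = −ln(0.657143) = 0.4199.

0.4199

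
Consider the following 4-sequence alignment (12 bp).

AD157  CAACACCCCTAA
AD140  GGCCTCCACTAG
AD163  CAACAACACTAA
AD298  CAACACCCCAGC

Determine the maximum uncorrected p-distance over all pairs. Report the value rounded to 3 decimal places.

0.667

Pairwise Hamming distances:
  AD157 vs AD140: 6
  AD157 vs AD163: 2
  AD157 vs AD298: 3
  AD140 vs AD163: 6
  AD140 vs AD298: 8
  AD163 vs AD298: 5
The largest is 8 mismatches, between AD140 and AD298; p = 8/12 = 0.667.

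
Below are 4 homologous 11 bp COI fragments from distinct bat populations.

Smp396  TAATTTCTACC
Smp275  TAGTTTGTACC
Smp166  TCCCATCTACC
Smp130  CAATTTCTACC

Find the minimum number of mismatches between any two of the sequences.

1

Pairwise Hamming distances:
  Smp396 vs Smp275: 2
  Smp396 vs Smp166: 4
  Smp396 vs Smp130: 1
  Smp275 vs Smp166: 5
  Smp275 vs Smp130: 3
  Smp166 vs Smp130: 5
The smallest is 1, between Smp396 and Smp130.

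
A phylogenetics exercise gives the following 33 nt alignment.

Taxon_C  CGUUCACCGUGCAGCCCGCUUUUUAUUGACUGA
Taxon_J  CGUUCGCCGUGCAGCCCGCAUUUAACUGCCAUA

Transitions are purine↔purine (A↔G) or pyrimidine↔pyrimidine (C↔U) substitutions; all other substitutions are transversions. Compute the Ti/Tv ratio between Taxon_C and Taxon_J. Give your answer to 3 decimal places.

The sequences differ at positions 6 (A/G, transition), 20 (U/A, transversion), 24 (U/A, transversion), 26 (U/C, transition), 29 (A/C, transversion), 31 (U/A, transversion), 32 (G/U, transversion).
Of the 7 differences, 2 transitions and 5 transversions, so Ti/Tv = 2/5 = 0.400.

0.400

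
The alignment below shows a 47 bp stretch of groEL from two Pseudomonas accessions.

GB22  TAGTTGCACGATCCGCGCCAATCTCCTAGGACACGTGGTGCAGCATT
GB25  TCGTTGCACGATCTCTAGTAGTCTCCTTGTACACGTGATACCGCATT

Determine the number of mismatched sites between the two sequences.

Differing sites — 2:A/C; 14:C/T; 15:G/C; 16:C/T; 17:G/A; 18:C/G; 19:C/T; 21:A/G; 28:A/T; 30:G/T; 38:G/A; 40:G/A; 42:A/C.
That gives 13 mismatches out of 47 aligned sites, so the Hamming distance is 13.

13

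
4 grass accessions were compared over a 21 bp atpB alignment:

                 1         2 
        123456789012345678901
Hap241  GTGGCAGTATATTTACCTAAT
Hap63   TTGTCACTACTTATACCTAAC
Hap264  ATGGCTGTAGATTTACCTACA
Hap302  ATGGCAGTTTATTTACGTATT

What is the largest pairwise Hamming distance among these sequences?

Pairwise Hamming distances:
  Hap241 vs Hap63: 7
  Hap241 vs Hap264: 5
  Hap241 vs Hap302: 4
  Hap63 vs Hap264: 9
  Hap63 vs Hap302: 10
  Hap264 vs Hap302: 6
The largest is 10, between Hap63 and Hap302.

10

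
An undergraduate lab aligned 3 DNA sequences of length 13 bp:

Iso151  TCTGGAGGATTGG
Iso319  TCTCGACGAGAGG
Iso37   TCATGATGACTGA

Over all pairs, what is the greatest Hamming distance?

Pairwise Hamming distances:
  Iso151 vs Iso319: 4
  Iso151 vs Iso37: 5
  Iso319 vs Iso37: 6
The largest is 6, between Iso319 and Iso37.

6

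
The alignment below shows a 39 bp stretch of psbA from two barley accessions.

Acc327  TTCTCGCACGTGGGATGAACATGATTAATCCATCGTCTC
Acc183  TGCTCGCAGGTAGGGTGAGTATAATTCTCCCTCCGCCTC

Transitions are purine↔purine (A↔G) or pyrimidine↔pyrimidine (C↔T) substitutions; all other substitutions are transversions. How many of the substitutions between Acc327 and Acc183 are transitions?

Differing sites — 2:T/G (Tv); 9:C/G (Tv); 12:G/A (Ti); 15:A/G (Ti); 19:A/G (Ti); 20:C/T (Ti); 23:G/A (Ti); 27:A/C (Tv); 28:A/T (Tv); 29:T/C (Ti); 32:A/T (Tv); 33:T/C (Ti); 36:T/C (Ti).
Of the 13 differences, 8 transitions and 5 transversions, so the answer is 8.

8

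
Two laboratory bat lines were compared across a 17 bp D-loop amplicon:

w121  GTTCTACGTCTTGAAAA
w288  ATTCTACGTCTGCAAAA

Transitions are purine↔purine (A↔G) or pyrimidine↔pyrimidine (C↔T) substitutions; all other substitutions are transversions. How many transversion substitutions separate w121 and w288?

2

The sequences differ at positions 1 (G/A, transition), 12 (T/G, transversion), 13 (G/C, transversion).
Of the 3 differences, 1 transition and 2 transversions, so the answer is 2.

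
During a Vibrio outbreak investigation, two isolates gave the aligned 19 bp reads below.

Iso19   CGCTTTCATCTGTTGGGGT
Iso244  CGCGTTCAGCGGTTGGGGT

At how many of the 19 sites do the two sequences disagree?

Differing sites — 4:T/G; 9:T/G; 11:T/G.
That gives 3 mismatches out of 19 aligned sites, so the Hamming distance is 3.

3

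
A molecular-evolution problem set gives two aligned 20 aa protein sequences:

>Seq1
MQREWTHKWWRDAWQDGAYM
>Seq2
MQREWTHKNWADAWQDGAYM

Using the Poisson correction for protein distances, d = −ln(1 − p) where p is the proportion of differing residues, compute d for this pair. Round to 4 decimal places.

Differing sites — 9:W/N; 11:R/A.
p = 2/20 = 0.100000.
d = −ln(1 − 0.100000) = −ln(0.900000) = 0.1054.

0.1054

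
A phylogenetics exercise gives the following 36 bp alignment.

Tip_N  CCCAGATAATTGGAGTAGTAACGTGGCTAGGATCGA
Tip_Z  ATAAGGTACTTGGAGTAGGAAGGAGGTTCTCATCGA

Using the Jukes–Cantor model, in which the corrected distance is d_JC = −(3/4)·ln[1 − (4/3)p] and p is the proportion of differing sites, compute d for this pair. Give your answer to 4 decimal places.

0.4408

The sequences differ at positions 1 (C/A), 2 (C/T), 3 (C/A), 6 (A/G), 9 (A/C), 19 (T/G), 22 (C/G), 24 (T/A), 27 (C/T), 29 (A/C), 30 (G/T), 31 (G/C).
p = 12/36 = 0.333333.
d = −0.75 · ln(1 − (4/3)·0.333333) = −0.75 · ln(0.555556) = −0.75 · (-0.587786) = 0.4408.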